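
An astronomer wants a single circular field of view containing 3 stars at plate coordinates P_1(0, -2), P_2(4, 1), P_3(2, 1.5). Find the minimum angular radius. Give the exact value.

Side lengths²: P_1P_2² = 25, P_1P_3² = 16.25, P_2P_3² = 4.25.
Since P_1P_2² = 25 ≥ 16.25 + 4.25 = 20.5, the angle opposite P_1P_2 is not acute, so the smallest enclosing circle has P_1P_2 as diameter.
Centre = midpoint of P_1P_2 = (2, -0.5), r² = 25/4 = 6.25.
r = √(6.25) = 2.5.

2.5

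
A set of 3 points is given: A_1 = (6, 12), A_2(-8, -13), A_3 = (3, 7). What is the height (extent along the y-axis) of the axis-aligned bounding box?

max y = 12, min y = -13, so height = 25.

25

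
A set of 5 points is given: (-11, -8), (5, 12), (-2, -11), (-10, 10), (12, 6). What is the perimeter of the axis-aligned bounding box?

92

Width = max x − min x = 12 − (-11) = 23.
Height = max y − min y = 12 − (-11) = 23.
Perimeter = 2(23 + 23) = 92.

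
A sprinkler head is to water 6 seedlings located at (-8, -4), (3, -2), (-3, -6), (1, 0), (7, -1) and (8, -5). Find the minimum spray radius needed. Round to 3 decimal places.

8.016

The minimum enclosing circle of a finite set is fixed by two of the points (as a diameter) or three (as a circumcircle).
The farthest pair is (-8, -4)–(8, -5) with squared distance 257. The circle on this segment as diameter has centre (0, -4.5) and r² = 257/4 = 64.25.
Check (3, -2): distance² to centre = 15.25 ≤ 64.25, so it lies inside.
All remaining points lie in this disk, and no smaller disk contains both endpoints, so this is the minimum enclosing circle.
r = √(64.25) ≈ 8.016.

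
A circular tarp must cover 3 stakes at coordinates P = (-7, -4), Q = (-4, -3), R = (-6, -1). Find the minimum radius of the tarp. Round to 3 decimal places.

Side lengths²: PQ² = 10, PR² = 10, QR² = 8.
Since PR² = 10 < 10 + 8 = 18, the triangle is acute, so the smallest enclosing circle is the circumcircle.
Circumcentre = (-5.75, -2.75), r² = 3.125.
r = √(3.125) ≈ 1.768.

1.768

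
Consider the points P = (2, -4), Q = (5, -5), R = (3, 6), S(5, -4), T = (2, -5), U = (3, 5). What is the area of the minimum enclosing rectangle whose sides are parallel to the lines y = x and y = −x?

In coordinates u = x + y, v = x − y the rectangle is axis-aligned; the map (x,y)→(u,v) scales areas by 2.
u-values: -2, 0, 9, 1, -3, 8; range = 9 − (-3) = 12.
v-values: 6, 10, -3, 9, 7, -2; range = 10 − (-3) = 13.
Area = (12 × 13) / 2 = 78.

78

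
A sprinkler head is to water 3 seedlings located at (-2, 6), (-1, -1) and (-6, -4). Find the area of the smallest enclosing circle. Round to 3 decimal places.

91.106

Call the three points A, B, C in the order given.
Side lengths²: AB² = 50, AC² = 116, BC² = 34.
Since AC² = 116 ≥ 50 + 34 = 84, the angle opposite AC is not acute, so the smallest enclosing circle has AC as diameter.
Centre = midpoint of AC = (-4, 1), r² = 116/4 = 29.
Area = π·r² = π·29 ≈ 91.106.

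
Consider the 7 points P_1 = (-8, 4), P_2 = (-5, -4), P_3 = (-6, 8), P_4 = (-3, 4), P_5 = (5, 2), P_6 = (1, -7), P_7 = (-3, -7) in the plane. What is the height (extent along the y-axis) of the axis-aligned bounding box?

15

max y = 8, min y = -7, so height = 15.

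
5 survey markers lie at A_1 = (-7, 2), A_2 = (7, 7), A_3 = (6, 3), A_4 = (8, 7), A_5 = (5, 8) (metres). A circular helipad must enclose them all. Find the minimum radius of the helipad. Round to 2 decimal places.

The farthest pair is A_1–A_4 with squared distance 250. The circle on this segment as diameter has centre (0.5, 4.5) and r² = 250/4 = 62.5.
Check A_2: distance² to centre = 48.5 ≤ 62.5, so it lies inside.
All remaining points lie in this disk, and no smaller disk contains both endpoints, so this is the minimum enclosing circle.
r = √(62.5) ≈ 7.91.

7.91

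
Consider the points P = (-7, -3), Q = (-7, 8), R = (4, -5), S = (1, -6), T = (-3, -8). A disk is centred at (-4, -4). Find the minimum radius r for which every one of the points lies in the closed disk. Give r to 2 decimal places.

12.37

The required radius is the distance from (-4, -4) to the farthest point.
Squared distances: 10, 153, 65, 29, 17.
Maximum is 153, attained at Q.
r = √153 ≈ 12.37.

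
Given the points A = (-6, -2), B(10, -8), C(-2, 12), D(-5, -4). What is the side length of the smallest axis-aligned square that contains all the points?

The bounding box has width 16 and height 20.
An axis-aligned square enclosing the set must have side ≥ max(width, height).
So the minimum side is max(16, 20) = 20.

20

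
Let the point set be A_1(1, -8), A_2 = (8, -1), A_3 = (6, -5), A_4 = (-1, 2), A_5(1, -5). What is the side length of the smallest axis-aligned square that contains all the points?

The bounding box has width 9 and height 10.
An axis-aligned square enclosing the set must have side ≥ max(width, height).
So the minimum side is max(9, 10) = 10.

10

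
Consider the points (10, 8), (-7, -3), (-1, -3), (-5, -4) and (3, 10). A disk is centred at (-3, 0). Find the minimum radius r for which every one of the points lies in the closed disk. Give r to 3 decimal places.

15.264

The required radius is the distance from (-3, 0) to the farthest point.
Squared distances: 233, 25, 13, 20, 136.
Maximum is 233, attained at (10, 8).
r = √233 ≈ 15.264.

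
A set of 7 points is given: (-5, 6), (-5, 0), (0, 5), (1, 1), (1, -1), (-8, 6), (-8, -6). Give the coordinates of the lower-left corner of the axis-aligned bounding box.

x-range [-8, 1], y-range [-6, 6].
The lower-left corner is (-8, -6).

(-8, -6)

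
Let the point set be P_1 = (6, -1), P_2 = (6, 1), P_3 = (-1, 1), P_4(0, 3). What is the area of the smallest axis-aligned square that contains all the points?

49

The bounding box has width 7 and height 4.
An axis-aligned square enclosing the set must have side ≥ max(width, height).
So the minimum side is max(7, 4) = 7.
Area = 7² = 49.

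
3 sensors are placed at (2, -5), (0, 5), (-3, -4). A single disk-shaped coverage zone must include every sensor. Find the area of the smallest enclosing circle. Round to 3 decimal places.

Call the three points A, B, C in the order given.
Side lengths²: AB² = 104, AC² = 26, BC² = 90.
Since AB² = 104 < 90 + 26 = 116, the triangle is acute, so the smallest enclosing circle is the circumcircle.
Circumcentre = (0.375, -0.125), r² = 26.40625.
Area = π·r² = π·26.40625 ≈ 82.958.

82.958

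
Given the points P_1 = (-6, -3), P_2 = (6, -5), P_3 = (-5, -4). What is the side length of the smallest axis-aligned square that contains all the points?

The bounding box has width 12 and height 2.
An axis-aligned square enclosing the set must have side ≥ max(width, height).
So the minimum side is max(12, 2) = 12.

12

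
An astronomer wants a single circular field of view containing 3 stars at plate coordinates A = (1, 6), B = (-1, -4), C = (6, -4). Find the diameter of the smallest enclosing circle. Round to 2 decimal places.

11.40

Side lengths²: AB² = 104, AC² = 125, BC² = 49.
Since AC² = 125 < 104 + 49 = 153, the triangle is acute, so the smallest enclosing circle is the circumcircle.
Circumcentre = (2.5, 0.5), r² = 32.5.
Diameter = 2r = 2√(32.5) ≈ 11.40.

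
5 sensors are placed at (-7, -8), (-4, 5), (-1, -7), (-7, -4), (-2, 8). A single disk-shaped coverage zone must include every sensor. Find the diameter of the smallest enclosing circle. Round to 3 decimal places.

16.763

The minimum enclosing circle of a finite set is fixed by two of the points (as a diameter) or three (as a circumcircle).
The farthest pair is (-7, -8)–(-2, 8) with squared distance 281. The circle on this segment as diameter has centre (-4.5, 0) and r² = 281/4 = 70.25.
Check (-4, 5): distance² to centre = 25.25 ≤ 70.25, so it lies inside.
All remaining points lie in this disk, and no smaller disk contains both endpoints, so this is the minimum enclosing circle.
Diameter = 2r = 2√(70.25) ≈ 16.763.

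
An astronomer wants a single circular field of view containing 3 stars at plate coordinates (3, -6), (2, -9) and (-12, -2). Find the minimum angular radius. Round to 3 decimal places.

7.841

Call the three points A, B, C in the order given.
Side lengths²: AB² = 10, AC² = 241, BC² = 245.
Since BC² = 245 < 241 + 10 = 251, the triangle is acute, so the smallest enclosing circle is the circumcircle.
Circumcentre = (-67/14, -71/14), r² = 6025/98.
r = √(6025/98) ≈ 7.841.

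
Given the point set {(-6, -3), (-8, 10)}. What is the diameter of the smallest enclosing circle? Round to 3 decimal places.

The smallest circle enclosing two points has them as diameter endpoints.
Centre = midpoint = (-7, 3.5); r² = |(-6, -3)−(-8, 10)|²/4 = 173/4 = 43.25.
Diameter = 2r = 2√(43.25) ≈ 13.153.

13.153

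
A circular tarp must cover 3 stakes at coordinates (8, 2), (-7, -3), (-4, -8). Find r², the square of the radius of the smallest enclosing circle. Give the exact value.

5185/81

Call the three points A, B, C in the order given.
Side lengths²: AB² = 250, AC² = 244, BC² = 34.
Since AB² = 250 < 244 + 34 = 278, the triangle is acute, so the smallest enclosing circle is the circumcircle.
Circumcentre = (8/9, -5/3), r² = 5185/81.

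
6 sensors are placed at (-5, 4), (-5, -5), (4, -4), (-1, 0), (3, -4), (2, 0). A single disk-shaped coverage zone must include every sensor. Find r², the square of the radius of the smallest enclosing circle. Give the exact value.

By Welzl's lemma the MEC is supported by two points (diametrically opposite) or three points (on a circumcircle).
The minimum enclosing circle is determined by three boundary points: (-5, 4), (-5, -5), (4, -4).
Their circumcentre is (-17/18, -0.5) with r² = 5945/162.
The farthest remaining point (3, -4) is at distance² 4505/162 ≤ 5945/162.

5945/162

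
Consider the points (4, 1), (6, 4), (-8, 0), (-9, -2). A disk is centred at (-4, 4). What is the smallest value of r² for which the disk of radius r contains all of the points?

The required radius is the distance from (-4, 4) to the farthest point.
Squared distances: 73, 100, 32, 61.
Maximum is 100, attained at (6, 4).

100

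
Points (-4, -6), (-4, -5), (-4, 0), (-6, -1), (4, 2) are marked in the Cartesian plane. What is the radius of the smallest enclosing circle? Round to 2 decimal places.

The minimum enclosing circle is determined by three boundary points: (-4, -6), (-6, -1), (4, 2).
Their circumcentre is (-5/14, -23/14) with r² = 3161/98.
The farthest remaining point (-4, -5) is at distance² 2405/98 ≤ 3161/98.
r = √(3161/98) ≈ 5.68.

5.68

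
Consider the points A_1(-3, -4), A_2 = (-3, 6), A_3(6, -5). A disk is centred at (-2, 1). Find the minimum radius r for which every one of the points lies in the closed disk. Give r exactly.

The required radius is the distance from (-2, 1) to the farthest point.
Squared distances: 26, 26, 100.
Maximum is 100, attained at A_3.
r = √100 = 10.

10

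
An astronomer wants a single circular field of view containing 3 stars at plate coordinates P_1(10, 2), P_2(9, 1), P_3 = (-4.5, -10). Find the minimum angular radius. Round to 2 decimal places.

9.41

Side lengths²: P_1P_2² = 2, P_1P_3² = 354.25, P_2P_3² = 303.25.
Since P_1P_3² = 354.25 ≥ 303.25 + 2 = 305.25, the angle opposite P_1P_3 is not acute, so the smallest enclosing circle has P_1P_3 as diameter.
Centre = midpoint of P_1P_3 = (2.75, -4), r² = 354.25/4 = 88.5625.
r = √(88.5625) ≈ 9.41.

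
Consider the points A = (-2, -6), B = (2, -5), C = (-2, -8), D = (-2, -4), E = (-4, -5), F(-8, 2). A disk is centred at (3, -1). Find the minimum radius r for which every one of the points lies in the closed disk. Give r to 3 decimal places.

11.402

The required radius is the distance from (3, -1) to the farthest point.
Squared distances: 50, 17, 74, 34, 65, 130.
Maximum is 130, attained at F.
r = √130 ≈ 11.402.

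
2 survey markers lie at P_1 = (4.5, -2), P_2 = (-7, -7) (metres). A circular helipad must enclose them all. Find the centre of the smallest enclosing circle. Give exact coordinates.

(-1.25, -4.5)

The smallest circle enclosing two points has them as diameter endpoints.
Centre = midpoint = (-1.25, -4.5); r² = |P_1P_2|²/4 = 157.25/4 = 39.3125.
Centre = (-1.25, -4.5).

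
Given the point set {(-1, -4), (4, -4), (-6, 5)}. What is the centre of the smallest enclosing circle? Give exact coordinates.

(-1, 0.5)

Call the three points A, B, C in the order given.
Side lengths²: AB² = 25, AC² = 106, BC² = 181.
Since BC² = 181 ≥ 106 + 25 = 131, the angle opposite BC is not acute, so the smallest enclosing circle has BC as diameter.
Centre = midpoint of BC = (-1, 0.5), r² = 181/4 = 45.25.
Centre = (-1, 0.5).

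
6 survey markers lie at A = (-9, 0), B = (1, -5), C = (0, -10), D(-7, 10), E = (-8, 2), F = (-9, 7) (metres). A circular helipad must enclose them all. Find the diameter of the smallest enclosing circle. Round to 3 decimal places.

The farthest pair is C–D with squared distance 449. The circle on this segment as diameter has centre (-3.5, 0) and r² = 449/4 = 112.25.
Check A: distance² to centre = 30.25 ≤ 112.25, so it lies inside.
All remaining points lie in this disk, and no smaller disk contains both endpoints, so this is the minimum enclosing circle.
Diameter = 2r = 2√(112.25) ≈ 21.190.

21.190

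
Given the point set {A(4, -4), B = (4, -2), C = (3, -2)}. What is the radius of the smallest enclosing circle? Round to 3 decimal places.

1.118

Side lengths²: AB² = 4, AC² = 5, BC² = 1.
Since AC² = 5 ≥ 4 + 1 = 5, the angle opposite AC is not acute, so the smallest enclosing circle has AC as diameter.
Centre = midpoint of AC = (3.5, -3), r² = 5/4 = 1.25.
r = √(1.25) ≈ 1.118.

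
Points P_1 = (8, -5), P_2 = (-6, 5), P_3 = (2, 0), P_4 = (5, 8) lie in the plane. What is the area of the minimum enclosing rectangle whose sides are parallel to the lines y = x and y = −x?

168

In coordinates u = x + y, v = x − y the rectangle is axis-aligned; the map (x,y)→(u,v) scales areas by 2.
u-values: 3, -1, 2, 13; range = 13 − (-1) = 14.
v-values: 13, -11, 2, -3; range = 13 − (-11) = 24.
Area = (14 × 24) / 2 = 168.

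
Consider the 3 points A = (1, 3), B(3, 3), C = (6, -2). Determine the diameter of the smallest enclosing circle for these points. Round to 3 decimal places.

Side lengths²: AB² = 4, AC² = 50, BC² = 34.
Since AC² = 50 ≥ 34 + 4 = 38, the angle opposite AC is not acute, so the smallest enclosing circle has AC as diameter.
Centre = midpoint of AC = (3.5, 0.5), r² = 50/4 = 12.5.
Diameter = 2r = 2√(12.5) ≈ 7.071.

7.071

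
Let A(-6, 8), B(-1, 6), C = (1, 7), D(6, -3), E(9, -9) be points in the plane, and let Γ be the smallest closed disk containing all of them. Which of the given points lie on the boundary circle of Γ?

The farthest pair is A–E with squared distance 514. The circle on this segment as diameter has centre (1.5, -0.5) and r² = 514/4 = 128.5.
Check B: distance² to centre = 48.5 ≤ 128.5, so it lies inside.
All remaining points lie in this disk, and no smaller disk contains both endpoints, so this is the minimum enclosing circle.
The points at distance exactly r from the centre are A, E — 2 points.

A, E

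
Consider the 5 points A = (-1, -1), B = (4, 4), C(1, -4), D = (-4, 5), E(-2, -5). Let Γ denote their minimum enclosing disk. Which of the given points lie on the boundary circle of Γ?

B, D, E

The minimum enclosing circle of a finite set is fixed by two of the points (as a diameter) or three (as a circumcircle).
The minimum enclosing circle is determined by three boundary points: B, D, E.
Their circumcentre is (-0.5, 0.5) with r² = 32.5.
The farthest remaining point C is at distance² 22.5 ≤ 32.5.
The points at distance exactly r from the centre are B, D, E — 3 points.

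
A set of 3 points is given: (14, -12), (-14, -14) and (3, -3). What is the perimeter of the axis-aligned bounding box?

78

Width = max x − min x = 14 − (-14) = 28.
Height = max y − min y = -3 − (-14) = 11.
Perimeter = 2(28 + 11) = 78.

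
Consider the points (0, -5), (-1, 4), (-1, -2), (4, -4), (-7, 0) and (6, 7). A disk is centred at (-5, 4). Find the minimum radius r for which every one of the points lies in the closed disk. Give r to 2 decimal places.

12.04

The required radius is the distance from (-5, 4) to the farthest point.
Squared distances: 106, 16, 52, 145, 20, 130.
Maximum is 145, attained at (4, -4).
r = √145 ≈ 12.04.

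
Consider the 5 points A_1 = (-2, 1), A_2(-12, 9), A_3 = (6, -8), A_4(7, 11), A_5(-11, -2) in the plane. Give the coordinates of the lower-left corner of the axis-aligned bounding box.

(-12, -8)

x-range [-12, 7], y-range [-8, 11].
The lower-left corner is (-12, -8).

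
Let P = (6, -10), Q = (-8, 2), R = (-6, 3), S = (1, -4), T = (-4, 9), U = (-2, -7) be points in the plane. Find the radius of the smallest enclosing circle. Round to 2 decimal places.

The farthest pair is P–T with squared distance 461. The circle on this segment as diameter has centre (1, -0.5) and r² = 461/4 = 115.25.
Check Q: distance² to centre = 87.25 ≤ 115.25, so it lies inside.
All remaining points lie in this disk, and no smaller disk contains both endpoints, so this is the minimum enclosing circle.
r = √(115.25) ≈ 10.74.

10.74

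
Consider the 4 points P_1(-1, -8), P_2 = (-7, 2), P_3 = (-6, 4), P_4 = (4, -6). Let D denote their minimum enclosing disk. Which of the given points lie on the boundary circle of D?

The farthest pair is P_3–P_4 with squared distance 200. The circle on this segment as diameter has centre (-1, -1) and r² = 200/4 = 50.
Check P_1: distance² to centre = 49 ≤ 50, so it lies inside.
All remaining points lie in this disk, and no smaller disk contains both endpoints, so this is the minimum enclosing circle.
The points at distance exactly r from the centre are P_3, P_4 — 2 points.

P_3, P_4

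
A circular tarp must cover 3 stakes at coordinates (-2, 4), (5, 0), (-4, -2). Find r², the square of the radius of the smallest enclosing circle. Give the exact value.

22.1

Call the three points A, B, C in the order given.
Side lengths²: AB² = 65, AC² = 40, BC² = 85.
Since BC² = 85 < 65 + 40 = 105, the triangle is acute, so the smallest enclosing circle is the circumcircle.
Circumcentre = (0.3, -0.1), r² = 22.1.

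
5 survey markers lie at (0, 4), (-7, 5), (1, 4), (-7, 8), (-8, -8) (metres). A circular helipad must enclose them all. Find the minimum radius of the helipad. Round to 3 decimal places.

8.147

A smallest enclosing disk is always determined by at most three of the input points on its boundary.
The minimum enclosing circle is determined by three boundary points: (1, 4), (-7, 8), (-8, -8).
Their circumcentre is (-133/22, -1/11) with r² = 32125/484.
The farthest remaining point (0, 4) is at distance² 25789/484 ≤ 32125/484.
r = √(32125/484) ≈ 8.147.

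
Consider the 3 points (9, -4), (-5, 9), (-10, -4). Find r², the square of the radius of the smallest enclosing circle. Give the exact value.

35405/338

Call the three points A, B, C in the order given.
Side lengths²: AB² = 365, AC² = 361, BC² = 194.
Since AB² = 365 < 361 + 194 = 555, the triangle is acute, so the smallest enclosing circle is the circumcircle.
Circumcentre = (-0.5, -5/26), r² = 35405/338.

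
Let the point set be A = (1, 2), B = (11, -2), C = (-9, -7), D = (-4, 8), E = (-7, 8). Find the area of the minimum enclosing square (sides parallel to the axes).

The bounding box has width 20 and height 15.
An axis-aligned square enclosing the set must have side ≥ max(width, height).
So the minimum side is max(20, 15) = 20.
Area = 20² = 400.

400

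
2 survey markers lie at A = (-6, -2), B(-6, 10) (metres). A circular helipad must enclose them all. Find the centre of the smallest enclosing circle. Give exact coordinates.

The smallest circle enclosing two points has them as diameter endpoints.
Centre = midpoint = (-6, 4); r² = |AB|²/4 = 144/4 = 36.
Centre = (-6, 4).

(-6, 4)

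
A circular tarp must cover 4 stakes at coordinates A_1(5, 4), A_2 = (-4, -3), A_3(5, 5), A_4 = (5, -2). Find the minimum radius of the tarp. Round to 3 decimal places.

By Welzl's lemma the MEC is supported by two points (diametrically opposite) or three points (on a circumcircle).
The farthest pair is A_2–A_3 with squared distance 145. The circle on this segment as diameter has centre (0.5, 1) and r² = 145/4 = 36.25.
Check A_1: distance² to centre = 29.25 ≤ 36.25, so it lies inside.
All remaining points lie in this disk, and no smaller disk contains both endpoints, so this is the minimum enclosing circle.
r = √(36.25) ≈ 6.021.

6.021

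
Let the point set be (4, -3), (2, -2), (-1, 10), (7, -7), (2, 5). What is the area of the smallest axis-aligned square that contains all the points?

The bounding box has width 8 and height 17.
An axis-aligned square enclosing the set must have side ≥ max(width, height).
So the minimum side is max(8, 17) = 17.
Area = 17² = 289.

289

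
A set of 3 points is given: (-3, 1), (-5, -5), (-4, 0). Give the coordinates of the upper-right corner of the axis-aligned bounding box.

x-range [-5, -3], y-range [-5, 1].
The upper-right corner is (-3, 1).

(-3, 1)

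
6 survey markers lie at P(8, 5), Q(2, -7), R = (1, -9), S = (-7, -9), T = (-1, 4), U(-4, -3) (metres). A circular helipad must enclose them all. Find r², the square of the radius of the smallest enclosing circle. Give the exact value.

The farthest pair is P–S with squared distance 421. The circle on this segment as diameter has centre (0.5, -2) and r² = 421/4 = 105.25.
Check Q: distance² to centre = 27.25 ≤ 105.25, so it lies inside.
All remaining points lie in this disk, and no smaller disk contains both endpoints, so this is the minimum enclosing circle.

105.25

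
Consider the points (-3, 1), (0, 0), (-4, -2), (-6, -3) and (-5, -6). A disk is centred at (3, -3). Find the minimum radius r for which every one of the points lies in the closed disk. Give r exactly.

9

The required radius is the distance from (3, -3) to the farthest point.
Squared distances: 52, 18, 50, 81, 73.
Maximum is 81, attained at (-6, -3).
r = √81 = 9.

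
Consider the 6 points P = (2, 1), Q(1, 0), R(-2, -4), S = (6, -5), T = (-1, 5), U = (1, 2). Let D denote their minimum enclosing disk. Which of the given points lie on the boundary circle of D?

S, T

A smallest enclosing disk is always determined by at most three of the input points on its boundary.
The farthest pair is S–T with squared distance 149. The circle on this segment as diameter has centre (2.5, 0) and r² = 149/4 = 37.25.
Check P: distance² to centre = 1.25 ≤ 37.25, so it lies inside.
All remaining points lie in this disk, and no smaller disk contains both endpoints, so this is the minimum enclosing circle.
The points at distance exactly r from the centre are S, T — 2 points.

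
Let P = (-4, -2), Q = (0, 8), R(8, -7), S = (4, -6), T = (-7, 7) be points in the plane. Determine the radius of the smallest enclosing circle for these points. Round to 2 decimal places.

The farthest pair is R–T with squared distance 421. The circle on this segment as diameter has centre (0.5, 0) and r² = 421/4 = 105.25.
Check P: distance² to centre = 24.25 ≤ 105.25, so it lies inside.
All remaining points lie in this disk, and no smaller disk contains both endpoints, so this is the minimum enclosing circle.
r = √(105.25) ≈ 10.26.

10.26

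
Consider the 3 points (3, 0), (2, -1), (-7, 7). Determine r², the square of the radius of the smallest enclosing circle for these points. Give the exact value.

37.25

Call the three points A, B, C in the order given.
Side lengths²: AB² = 2, AC² = 149, BC² = 145.
Since AC² = 149 ≥ 145 + 2 = 147, the angle opposite AC is not acute, so the smallest enclosing circle has AC as diameter.
Centre = midpoint of AC = (-2, 3.5), r² = 149/4 = 37.25.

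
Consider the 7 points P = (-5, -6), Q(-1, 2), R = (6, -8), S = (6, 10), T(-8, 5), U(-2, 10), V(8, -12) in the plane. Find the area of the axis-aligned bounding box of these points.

352

x ranges over [-8, 8], width 16.
y ranges over [-12, 10], height 22.
Area = 16 × 22 = 352.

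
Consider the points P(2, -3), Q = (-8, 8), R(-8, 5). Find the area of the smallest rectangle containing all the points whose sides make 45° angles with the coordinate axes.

In coordinates u = x + y, v = x − y the rectangle is axis-aligned; the map (x,y)→(u,v) scales areas by 2.
u-values: -1, 0, -3; range = 0 − (-3) = 3.
v-values: 5, -16, -13; range = 5 − (-16) = 21.
Area = (3 × 21) / 2 = 31.5.

31.5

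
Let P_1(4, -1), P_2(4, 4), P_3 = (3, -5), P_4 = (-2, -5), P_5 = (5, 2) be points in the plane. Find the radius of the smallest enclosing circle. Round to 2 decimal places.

A smallest enclosing disk is always determined by at most three of the input points on its boundary.
The farthest pair is P_2–P_4 with squared distance 117. The circle on this segment as diameter has centre (1, -0.5) and r² = 117/4 = 29.25.
Check P_1: distance² to centre = 9.25 ≤ 29.25, so it lies inside.
All remaining points lie in this disk, and no smaller disk contains both endpoints, so this is the minimum enclosing circle.
r = √(29.25) ≈ 5.41.

5.41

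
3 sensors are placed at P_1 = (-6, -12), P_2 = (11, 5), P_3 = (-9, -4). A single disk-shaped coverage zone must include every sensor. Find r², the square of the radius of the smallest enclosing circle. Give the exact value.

Side lengths²: P_1P_2² = 578, P_1P_3² = 73, P_2P_3² = 481.
Since P_1P_2² = 578 ≥ 481 + 73 = 554, the angle opposite P_1P_2 is not acute, so the smallest enclosing circle has P_1P_2 as diameter.
Centre = midpoint of P_1P_2 = (2.5, -3.5), r² = 578/4 = 144.5.

144.5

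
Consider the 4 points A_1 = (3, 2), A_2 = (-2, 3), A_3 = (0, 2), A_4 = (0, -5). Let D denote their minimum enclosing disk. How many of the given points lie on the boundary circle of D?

A smallest enclosing disk is always determined by at most three of the input points on its boundary.
The minimum enclosing circle is determined by three boundary points: A_1, A_2, A_4.
Their circumcentre is (-3/19, -15/19) with r² = 6409/361.
The farthest remaining point A_3 is at distance² 2818/361 ≤ 6409/361.
The points at distance exactly r from the centre are A_1, A_2, A_4 — 3 points.

3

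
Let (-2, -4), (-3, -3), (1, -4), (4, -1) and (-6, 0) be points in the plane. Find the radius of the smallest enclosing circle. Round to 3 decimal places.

5.025

The minimum enclosing circle of a finite set is fixed by two of the points (as a diameter) or three (as a circumcircle).
The farthest pair is (4, -1)–(-6, 0) with squared distance 101. The circle on this segment as diameter has centre (-1, -0.5) and r² = 101/4 = 25.25.
Check (-2, -4): distance² to centre = 13.25 ≤ 25.25, so it lies inside.
All remaining points lie in this disk, and no smaller disk contains both endpoints, so this is the minimum enclosing circle.
r = √(25.25) ≈ 5.025.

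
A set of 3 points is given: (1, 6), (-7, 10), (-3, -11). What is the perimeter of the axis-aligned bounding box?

Width = max x − min x = 1 − (-7) = 8.
Height = max y − min y = 10 − (-11) = 21.
Perimeter = 2(8 + 21) = 58.

58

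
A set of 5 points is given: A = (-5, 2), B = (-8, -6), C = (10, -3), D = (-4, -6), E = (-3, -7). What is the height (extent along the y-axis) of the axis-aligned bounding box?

max y = 2, min y = -7, so height = 9.

9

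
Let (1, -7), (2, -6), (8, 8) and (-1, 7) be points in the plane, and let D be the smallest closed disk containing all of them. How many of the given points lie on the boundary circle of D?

A smallest enclosing disk is always determined by at most three of the input points on its boundary.
The minimum enclosing circle is determined by three boundary points: (1, -7), (8, 8), (-1, 7).
Their circumcentre is (4.265625, 0.609375) with r² = 68.5668945312.
The farthest remaining point (2, -6) is at distance² 48.8168945312 ≤ 68.5668945312.
The points at distance exactly r from the centre are (1, -7), (8, 8), (-1, 7) — 3 points.

3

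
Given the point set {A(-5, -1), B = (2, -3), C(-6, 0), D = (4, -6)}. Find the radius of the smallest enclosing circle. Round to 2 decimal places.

The farthest pair is C–D with squared distance 136. The circle on this segment as diameter has centre (-1, -3) and r² = 136/4 = 34.
Check A: distance² to centre = 20 ≤ 34, so it lies inside.
All remaining points lie in this disk, and no smaller disk contains both endpoints, so this is the minimum enclosing circle.
r = √34 ≈ 5.83.

5.83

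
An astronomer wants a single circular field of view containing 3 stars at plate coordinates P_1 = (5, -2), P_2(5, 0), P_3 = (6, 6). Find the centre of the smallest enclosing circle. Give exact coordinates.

Side lengths²: P_1P_2² = 4, P_1P_3² = 65, P_2P_3² = 37.
Since P_1P_3² = 65 ≥ 37 + 4 = 41, the angle opposite P_1P_3 is not acute, so the smallest enclosing circle has P_1P_3 as diameter.
Centre = midpoint of P_1P_3 = (5.5, 2), r² = 65/4 = 16.25.
Centre = (5.5, 2).

(5.5, 2)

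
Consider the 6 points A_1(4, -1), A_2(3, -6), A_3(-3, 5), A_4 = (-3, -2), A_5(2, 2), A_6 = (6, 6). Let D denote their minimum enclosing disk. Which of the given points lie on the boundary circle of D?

A_2, A_3, A_6

The minimum enclosing circle is determined by three boundary points: A_2, A_3, A_6.
Their circumcentre is (143/70, 43/70) with r² = 109429/2450.
The farthest remaining point A_4 is at distance² 79049/2450 ≤ 109429/2450.
The points at distance exactly r from the centre are A_2, A_3, A_6 — 3 points.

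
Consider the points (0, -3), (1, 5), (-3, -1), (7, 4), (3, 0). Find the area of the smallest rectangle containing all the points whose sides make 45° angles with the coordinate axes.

52.5

In coordinates u = x + y, v = x − y the rectangle is axis-aligned; the map (x,y)→(u,v) scales areas by 2.
u-values: -3, 6, -4, 11, 3; range = 11 − (-4) = 15.
v-values: 3, -4, -2, 3, 3; range = 3 − (-4) = 7.
Area = (15 × 7) / 2 = 52.5.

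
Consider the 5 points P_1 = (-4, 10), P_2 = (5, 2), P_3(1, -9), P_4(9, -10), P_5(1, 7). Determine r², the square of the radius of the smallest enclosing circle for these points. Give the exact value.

The farthest pair is P_1–P_4 with squared distance 569. The circle on this segment as diameter has centre (2.5, 0) and r² = 569/4 = 142.25.
Check P_2: distance² to centre = 10.25 ≤ 142.25, so it lies inside.
All remaining points lie in this disk, and no smaller disk contains both endpoints, so this is the minimum enclosing circle.

142.25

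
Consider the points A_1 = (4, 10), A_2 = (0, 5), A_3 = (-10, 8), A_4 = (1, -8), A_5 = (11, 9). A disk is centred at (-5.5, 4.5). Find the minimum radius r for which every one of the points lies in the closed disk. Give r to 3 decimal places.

17.103

The required radius is the distance from (-5.5, 4.5) to the farthest point.
Squared distances: 120.5, 30.5, 32.5, 198.5, 292.5.
Maximum is 292.5, attained at A_5.
r = √(292.5) ≈ 17.103.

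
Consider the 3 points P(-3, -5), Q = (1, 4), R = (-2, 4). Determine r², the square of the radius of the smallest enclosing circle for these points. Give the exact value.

24.25

Side lengths²: PQ² = 97, PR² = 82, QR² = 9.
Since PQ² = 97 ≥ 82 + 9 = 91, the angle opposite PQ is not acute, so the smallest enclosing circle has PQ as diameter.
Centre = midpoint of PQ = (-1, -0.5), r² = 97/4 = 24.25.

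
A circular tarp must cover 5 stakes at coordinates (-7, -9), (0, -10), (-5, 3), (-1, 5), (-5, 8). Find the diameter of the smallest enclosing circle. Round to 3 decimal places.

18.682

The minimum enclosing circle of a finite set is fixed by two of the points (as a diameter) or three (as a circumcircle).
The farthest pair is (0, -10)–(-5, 8) with squared distance 349. The circle on this segment as diameter has centre (-2.5, -1) and r² = 349/4 = 87.25.
Check (-7, -9): distance² to centre = 84.25 ≤ 87.25, so it lies inside.
All remaining points lie in this disk, and no smaller disk contains both endpoints, so this is the minimum enclosing circle.
Diameter = 2r = 2√(87.25) ≈ 18.682.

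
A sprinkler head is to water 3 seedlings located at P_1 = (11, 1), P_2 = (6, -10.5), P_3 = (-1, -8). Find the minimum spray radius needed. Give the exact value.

7.5

Side lengths²: P_1P_2² = 157.25, P_1P_3² = 225, P_2P_3² = 55.25.
Since P_1P_3² = 225 ≥ 157.25 + 55.25 = 212.5, the angle opposite P_1P_3 is not acute, so the smallest enclosing circle has P_1P_3 as diameter.
Centre = midpoint of P_1P_3 = (5, -3.5), r² = 225/4 = 56.25.
r = √(56.25) = 7.5.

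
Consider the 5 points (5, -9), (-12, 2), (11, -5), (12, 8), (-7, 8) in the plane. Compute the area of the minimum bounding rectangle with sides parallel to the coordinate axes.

x ranges over [-12, 12], width 24.
y ranges over [-9, 8], height 17.
Area = 24 × 17 = 408.

408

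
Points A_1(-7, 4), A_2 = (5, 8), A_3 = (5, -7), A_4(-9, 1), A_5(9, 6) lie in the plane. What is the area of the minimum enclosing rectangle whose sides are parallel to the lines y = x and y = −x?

In coordinates u = x + y, v = x − y the rectangle is axis-aligned; the map (x,y)→(u,v) scales areas by 2.
u-values: -3, 13, -2, -8, 15; range = 15 − (-8) = 23.
v-values: -11, -3, 12, -10, 3; range = 12 − (-11) = 23.
Area = (23 × 23) / 2 = 264.5.

264.5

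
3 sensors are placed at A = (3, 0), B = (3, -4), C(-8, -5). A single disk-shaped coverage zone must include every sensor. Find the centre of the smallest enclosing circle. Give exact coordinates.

Side lengths²: AB² = 16, AC² = 146, BC² = 122.
Since AC² = 146 ≥ 122 + 16 = 138, the angle opposite AC is not acute, so the smallest enclosing circle has AC as diameter.
Centre = midpoint of AC = (-2.5, -2.5), r² = 146/4 = 36.5.
Centre = (-2.5, -2.5).

(-2.5, -2.5)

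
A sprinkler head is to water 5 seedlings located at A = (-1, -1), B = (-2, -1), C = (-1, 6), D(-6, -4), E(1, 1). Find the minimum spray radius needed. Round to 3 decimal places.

5.590

A smallest enclosing disk is always determined by at most three of the input points on its boundary.
The farthest pair is C–D with squared distance 125. The circle on this segment as diameter has centre (-3.5, 1) and r² = 125/4 = 31.25.
Check A: distance² to centre = 10.25 ≤ 31.25, so it lies inside.
All remaining points lie in this disk, and no smaller disk contains both endpoints, so this is the minimum enclosing circle.
r = √(31.25) ≈ 5.590.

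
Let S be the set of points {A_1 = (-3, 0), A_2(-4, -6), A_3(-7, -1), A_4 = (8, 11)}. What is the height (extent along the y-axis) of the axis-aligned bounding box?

max y = 11, min y = -6, so height = 17.

17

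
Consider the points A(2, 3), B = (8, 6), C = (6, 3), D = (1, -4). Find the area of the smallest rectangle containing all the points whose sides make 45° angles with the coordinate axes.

51

In coordinates u = x + y, v = x − y the rectangle is axis-aligned; the map (x,y)→(u,v) scales areas by 2.
u-values: 5, 14, 9, -3; range = 14 − (-3) = 17.
v-values: -1, 2, 3, 5; range = 5 − (-1) = 6.
Area = (17 × 6) / 2 = 51.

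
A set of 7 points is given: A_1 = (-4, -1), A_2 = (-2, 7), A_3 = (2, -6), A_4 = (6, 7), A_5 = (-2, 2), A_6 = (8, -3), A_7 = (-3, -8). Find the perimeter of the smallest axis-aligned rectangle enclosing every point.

54

Width = max x − min x = 8 − (-4) = 12.
Height = max y − min y = 7 − (-8) = 15.
Perimeter = 2(12 + 15) = 54.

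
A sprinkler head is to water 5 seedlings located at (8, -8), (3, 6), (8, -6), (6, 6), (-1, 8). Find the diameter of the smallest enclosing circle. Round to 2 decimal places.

A smallest enclosing disk is always determined by at most three of the input points on its boundary.
The farthest pair is (8, -8)–(-1, 8) with squared distance 337. The circle on this segment as diameter has centre (3.5, 0) and r² = 337/4 = 84.25.
Check (3, 6): distance² to centre = 36.25 ≤ 84.25, so it lies inside.
All remaining points lie in this disk, and no smaller disk contains both endpoints, so this is the minimum enclosing circle.
Diameter = 2r = 2√(84.25) ≈ 18.36.

18.36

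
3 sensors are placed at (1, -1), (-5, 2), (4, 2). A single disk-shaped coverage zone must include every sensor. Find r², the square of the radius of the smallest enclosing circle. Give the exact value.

Call the three points A, B, C in the order given.
Side lengths²: AB² = 45, AC² = 18, BC² = 81.
Since BC² = 81 ≥ 45 + 18 = 63, the angle opposite BC is not acute, so the smallest enclosing circle has BC as diameter.
Centre = midpoint of BC = (-0.5, 2), r² = 81/4 = 20.25.

20.25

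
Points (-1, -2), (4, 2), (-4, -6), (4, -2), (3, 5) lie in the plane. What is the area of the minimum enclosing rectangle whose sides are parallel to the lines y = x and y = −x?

72

In coordinates u = x + y, v = x − y the rectangle is axis-aligned; the map (x,y)→(u,v) scales areas by 2.
u-values: -3, 6, -10, 2, 8; range = 8 − (-10) = 18.
v-values: 1, 2, 2, 6, -2; range = 6 − (-2) = 8.
Area = (18 × 8) / 2 = 72.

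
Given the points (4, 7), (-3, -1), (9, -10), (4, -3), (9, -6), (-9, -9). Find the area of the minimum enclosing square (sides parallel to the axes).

The bounding box has width 18 and height 17.
An axis-aligned square enclosing the set must have side ≥ max(width, height).
So the minimum side is max(18, 17) = 18.
Area = 18² = 324.

324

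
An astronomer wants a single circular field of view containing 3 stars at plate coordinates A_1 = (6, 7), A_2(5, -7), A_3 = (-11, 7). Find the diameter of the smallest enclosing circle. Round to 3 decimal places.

21.314

Side lengths²: A_1A_2² = 197, A_1A_3² = 289, A_2A_3² = 452.
Since A_2A_3² = 452 < 289 + 197 = 486, the triangle is acute, so the smallest enclosing circle is the circumcircle.
Circumcentre = (-2.5, 4/7), r² = 22261/196.
Diameter = 2r = 2√(22261/196) ≈ 21.314.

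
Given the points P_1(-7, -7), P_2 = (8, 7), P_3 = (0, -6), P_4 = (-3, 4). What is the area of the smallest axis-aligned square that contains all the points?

The bounding box has width 15 and height 14.
An axis-aligned square enclosing the set must have side ≥ max(width, height).
So the minimum side is max(15, 14) = 15.
Area = 15² = 225.

225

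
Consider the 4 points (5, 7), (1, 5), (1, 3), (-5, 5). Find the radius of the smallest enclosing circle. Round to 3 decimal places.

By Welzl's lemma the MEC is supported by two points (diametrically opposite) or three points (on a circumcircle).
The farthest pair is (5, 7)–(-5, 5) with squared distance 104. The circle on this segment as diameter has centre (0, 6) and r² = 104/4 = 26.
Check (1, 5): distance² to centre = 2 ≤ 26, so it lies inside.
All remaining points lie in this disk, and no smaller disk contains both endpoints, so this is the minimum enclosing circle.
r = √26 ≈ 5.099.

5.099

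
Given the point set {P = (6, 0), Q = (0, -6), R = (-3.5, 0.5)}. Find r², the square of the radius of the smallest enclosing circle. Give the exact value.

24.66125

Side lengths²: PQ² = 72, PR² = 90.5, QR² = 54.5.
Since PR² = 90.5 < 72 + 54.5 = 126.5, the triangle is acute, so the smallest enclosing circle is the circumcircle.
Circumcentre = (1.175, -1.175), r² = 24.66125.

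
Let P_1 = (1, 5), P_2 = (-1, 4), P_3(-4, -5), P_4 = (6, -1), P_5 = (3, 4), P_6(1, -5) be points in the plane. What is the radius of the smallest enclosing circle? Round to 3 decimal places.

By Welzl's lemma the MEC is supported by two points (diametrically opposite) or three points (on a circumcircle).
The minimum enclosing circle is determined by three boundary points: P_1, P_3, P_4.
Their circumcentre is (0.125, -0.8125) with r² = 34.55078125.
The farthest remaining point P_5 is at distance² 31.42578125 ≤ 34.55078125.
r = √(34.55078125) ≈ 5.878.

5.878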